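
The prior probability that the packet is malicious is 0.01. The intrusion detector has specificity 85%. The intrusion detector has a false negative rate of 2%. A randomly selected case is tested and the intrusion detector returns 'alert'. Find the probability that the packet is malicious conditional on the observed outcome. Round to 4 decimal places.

Write H for 'the packet is malicious'. Prior odds H:¬H = 0.01/0.99 = 0.010101. For the 'alert' outcome, the likelihood ratio is 0.98/0.15 = 6.5333.
Posterior odds = 0.010101 × 6.5333 = 0.065993, so P(H|E) = 0.065993/(1+0.065993) = 0.0619.

P(H | E) ≈ 0.0619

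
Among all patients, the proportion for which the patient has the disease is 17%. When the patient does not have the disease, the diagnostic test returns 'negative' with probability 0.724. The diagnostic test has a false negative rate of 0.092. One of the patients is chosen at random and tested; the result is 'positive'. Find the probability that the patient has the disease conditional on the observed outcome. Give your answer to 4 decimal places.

Write H for 'the patient has the disease'. Prior odds H:¬H = 0.17/0.83 = 0.20482. For the 'positive' outcome, the likelihood ratio is 0.908/0.276 = 3.2899.
Posterior odds = 0.20482 × 3.2899 = 0.67383, so P(H|E) = 0.67383/(1+0.67383) = 0.4026.

P(H | E) ≈ 0.4026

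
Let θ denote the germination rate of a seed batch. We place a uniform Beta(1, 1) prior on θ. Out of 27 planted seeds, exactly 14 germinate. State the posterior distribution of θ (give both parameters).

Observing 14 successes and 13 failures updates Beta(1, 1) by adding the success and failure counts to the two shape parameters: α = 1+14 = 15, β = 1+13 = 14.

Posterior: Beta(15, 14)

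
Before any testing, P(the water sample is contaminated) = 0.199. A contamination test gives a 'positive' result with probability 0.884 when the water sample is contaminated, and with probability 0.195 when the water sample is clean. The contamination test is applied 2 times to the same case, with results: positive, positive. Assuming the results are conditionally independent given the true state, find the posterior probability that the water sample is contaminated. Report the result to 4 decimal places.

Let H be the event that the water sample is contaminated; start with P(H) = 0.199. P('positive'|H) = 0.884, P('positive'|¬H) = 0.195.
Update on result 1 ('positive'): P(H) ← 0.884·0.1990 / (0.884·0.1990 + 0.195·0.8010) = 0.17592/0.33211 = 0.5297.
Update on result 2 ('positive'): P(H) ← 0.884·0.5297 / (0.884·0.5297 + 0.195·0.4703) = 0.46825/0.55996 = 0.8362.

Posterior P(H) ≈ 0.8362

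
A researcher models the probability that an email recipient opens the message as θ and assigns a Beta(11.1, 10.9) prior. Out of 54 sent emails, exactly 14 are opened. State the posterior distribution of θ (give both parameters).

Observing 14 successes and 40 failures updates Beta(11.1, 10.9) by adding the success and failure counts to the two shape parameters: α = 11.1+14 = 25.1, β = 10.9+40 = 50.9.

Posterior: Beta(25.1, 50.9)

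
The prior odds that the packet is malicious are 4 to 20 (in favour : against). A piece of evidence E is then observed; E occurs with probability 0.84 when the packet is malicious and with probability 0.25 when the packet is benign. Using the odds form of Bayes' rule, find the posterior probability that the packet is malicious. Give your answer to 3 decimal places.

Prior odds = 4/20 = 0.20000.
Likelihood ratio for E = 0.84/0.25 = 3.3600.
Posterior odds = prior odds × LR = 0.67200.
Posterior probability = odds/(1+odds) = 0.67200/1.6720 = 0.402.

Posterior probability ≈ 0.402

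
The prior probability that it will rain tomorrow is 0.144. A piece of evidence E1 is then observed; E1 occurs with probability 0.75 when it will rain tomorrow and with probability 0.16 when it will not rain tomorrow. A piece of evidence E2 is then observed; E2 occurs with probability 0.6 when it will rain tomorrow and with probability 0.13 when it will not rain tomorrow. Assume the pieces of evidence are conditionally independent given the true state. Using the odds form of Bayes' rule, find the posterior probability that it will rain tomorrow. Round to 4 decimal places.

Posterior probability ≈ 0.7845

Prior odds = 0.144/(1−0.144) = 0.16822. In log-odds, ln(0.16822) = -1.7825.
Add log likelihood ratios: ln(4.6875) + ln(4.6154) = 3.0743.
Posterior log-odds = 1.2918, so posterior odds = exp(1.2918) = 3.6395. Converting, P(H|E) = 3.6395/4.6395 = 0.7845.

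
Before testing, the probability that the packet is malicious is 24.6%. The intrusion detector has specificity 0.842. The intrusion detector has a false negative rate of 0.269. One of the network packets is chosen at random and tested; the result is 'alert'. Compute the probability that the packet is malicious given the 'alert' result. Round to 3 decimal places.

P(H | E) ≈ 0.602

Let H be the event that the packet is malicious. P(H) = 0.246, so P(¬H) = 0.754. With E the 'alert' result, P(E|H) = 0.731 and P(E|¬H) = 0.158.
P(E) = 0.731·0.246 + 0.158·0.754 = 0.17983 + 0.11913 = 0.29896.
By Bayes' theorem, P(H|E) = 0.17983 / 0.29896 = 0.602.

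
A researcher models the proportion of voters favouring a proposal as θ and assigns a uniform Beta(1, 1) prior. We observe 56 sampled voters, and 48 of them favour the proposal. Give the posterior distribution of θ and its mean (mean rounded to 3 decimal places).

Posterior: Beta(49, 9); mean ≈ 0.845

Observing 48 successes and 8 failures updates Beta(1, 1) by adding the success and failure counts to the two shape parameters: α = 1+48 = 49, β = 1+8 = 9.
Posterior mean = α/(α+β) = 49/58 = 0.845.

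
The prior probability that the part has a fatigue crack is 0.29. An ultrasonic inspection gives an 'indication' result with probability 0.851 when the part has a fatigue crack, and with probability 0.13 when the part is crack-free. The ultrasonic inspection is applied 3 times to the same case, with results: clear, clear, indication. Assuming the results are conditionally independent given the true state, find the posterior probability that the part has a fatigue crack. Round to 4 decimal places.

With H the event that the part has a fatigue crack, the joint likelihood of the observed sequence is P(data|H) = 0.149·0.149·0.851 = 0.018893 and P(data|¬H) = 0.87·0.87·0.13 = 0.098397.
Bayes: P(H|data) = 0.29·0.018893 / (0.29·0.018893 + 0.71·0.098397) = 0.0054790/0.075341 = 0.0727.

Posterior P(H) ≈ 0.0727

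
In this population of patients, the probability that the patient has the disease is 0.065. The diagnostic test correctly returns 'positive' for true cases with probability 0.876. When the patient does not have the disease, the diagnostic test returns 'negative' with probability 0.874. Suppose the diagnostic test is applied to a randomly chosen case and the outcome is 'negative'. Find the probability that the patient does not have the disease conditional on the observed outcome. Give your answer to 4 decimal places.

P(¬H | E) ≈ 0.9902

Let H be the event that the patient has the disease. P(H) = 0.065, so P(¬H) = 0.935. With E the 'negative' result, P(E|H) = 0.124 and P(E|¬H) = 0.874.
P(E) = 0.124·0.065 + 0.874·0.935 = 0.0080600 + 0.81719 = 0.82525.
By Bayes' theorem, P(H|E) = 0.0080600 / 0.82525 = 0.0098. Hence P(¬H|E) = 1 − 0.0098 = 0.9902.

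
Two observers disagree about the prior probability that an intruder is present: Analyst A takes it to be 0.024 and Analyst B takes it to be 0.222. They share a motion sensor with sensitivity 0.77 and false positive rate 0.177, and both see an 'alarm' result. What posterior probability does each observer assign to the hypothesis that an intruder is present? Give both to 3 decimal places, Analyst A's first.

P('+'|H) = 0.77, P('+'|¬H) = 0.177.
Analyst A: numerator 0.77·0.024 = 0.018480; evidence = 0.018480+0.177·0.976 = 0.19123; posterior = 0.097.
Analyst B: numerator 0.77·0.222 = 0.17094; evidence = 0.17094+0.177·0.778 = 0.30865; posterior = 0.554.

Analyst A: 0.097; Analyst B: 0.554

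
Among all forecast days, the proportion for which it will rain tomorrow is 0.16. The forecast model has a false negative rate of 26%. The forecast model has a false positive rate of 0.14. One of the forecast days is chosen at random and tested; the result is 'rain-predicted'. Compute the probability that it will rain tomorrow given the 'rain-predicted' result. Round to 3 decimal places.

P(H | E) ≈ 0.502

Write H for 'it will rain tomorrow'. Prior odds H:¬H = 0.16/0.84 = 0.19048. For the 'rain-predicted' outcome, the likelihood ratio is 0.74/0.14 = 5.2857.
Posterior odds = 0.19048 × 5.2857 = 1.0068, so P(H|E) = 1.0068/(1+1.0068) = 0.502.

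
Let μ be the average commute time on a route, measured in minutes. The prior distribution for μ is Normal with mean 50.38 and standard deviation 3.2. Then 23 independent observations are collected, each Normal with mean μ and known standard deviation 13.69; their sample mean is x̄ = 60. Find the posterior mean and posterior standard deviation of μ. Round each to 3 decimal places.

Posterior mean ≈ 55.737; posterior SD ≈ 2.130

With known σ, the Normal prior is conjugate. Weight on the data is w = (n/σ²)/(n/σ² + 1/τ₀²) = 0.122722/(0.122722+0.0976562) = 0.55687.
Posterior mean = w·x̄ + (1−w)·μ₀ = 0.55687·60 + 0.44313·50.38 = 55.737. Posterior variance = 1/(0.122722+0.0976562) = 4.53766, so SD = 2.130.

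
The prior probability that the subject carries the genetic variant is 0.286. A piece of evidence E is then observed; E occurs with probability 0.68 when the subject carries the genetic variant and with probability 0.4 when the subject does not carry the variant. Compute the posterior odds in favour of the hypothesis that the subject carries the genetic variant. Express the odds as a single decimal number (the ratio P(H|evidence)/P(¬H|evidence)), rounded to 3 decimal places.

Prior odds = 0.286/(1−0.286) = 0.40056.
Likelihood ratio for E = 0.68/0.4 = 1.7000.
Posterior odds = prior odds × LR = 0.68095.

Posterior odds ≈ 0.681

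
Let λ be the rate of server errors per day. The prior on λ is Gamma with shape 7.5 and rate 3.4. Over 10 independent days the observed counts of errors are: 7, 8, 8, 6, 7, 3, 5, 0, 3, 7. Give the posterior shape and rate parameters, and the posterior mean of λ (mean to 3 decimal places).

The Poisson likelihood adds the total count to the shape and the number of exposure periods to the rate. Here ∑xᵢ = 54 and n = 10, so shape 7.5→61.5 and rate 3.4→13.4.
E[λ | data] = 61.5/13.4 = 4.590.

Posterior: Gamma(shape=61.5, rate=13.4); mean ≈ 4.590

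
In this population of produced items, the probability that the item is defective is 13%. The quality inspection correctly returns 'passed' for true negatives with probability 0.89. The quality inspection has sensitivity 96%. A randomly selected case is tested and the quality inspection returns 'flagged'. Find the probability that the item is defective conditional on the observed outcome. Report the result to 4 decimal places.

P(H | E) ≈ 0.5660

Write H for 'the item is defective'. Prior odds H:¬H = 0.13/0.87 = 0.14943. For the 'flagged' outcome, the likelihood ratio is 0.96/0.11 = 8.7273.
Posterior odds = 0.14943 × 8.7273 = 1.3041, so P(H|E) = 1.3041/(1+1.3041) = 0.5660.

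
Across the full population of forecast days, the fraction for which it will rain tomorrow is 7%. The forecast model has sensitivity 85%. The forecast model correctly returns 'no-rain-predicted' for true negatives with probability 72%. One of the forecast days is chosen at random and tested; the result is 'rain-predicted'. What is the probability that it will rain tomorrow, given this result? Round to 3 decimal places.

P(H | E) ≈ 0.186

Write H for 'it will rain tomorrow'. Prior odds H:¬H = 0.07/0.93 = 0.075269. For the 'rain-predicted' outcome, the likelihood ratio is 0.85/0.28 = 3.0357.
Posterior odds = 0.075269 × 3.0357 = 0.22849, so P(H|E) = 0.22849/(1+0.22849) = 0.186.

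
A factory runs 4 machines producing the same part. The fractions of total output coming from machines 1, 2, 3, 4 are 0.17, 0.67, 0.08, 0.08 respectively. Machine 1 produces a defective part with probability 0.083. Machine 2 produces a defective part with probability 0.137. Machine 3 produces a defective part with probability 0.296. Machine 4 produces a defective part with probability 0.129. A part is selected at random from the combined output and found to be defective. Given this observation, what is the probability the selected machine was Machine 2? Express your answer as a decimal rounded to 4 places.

P(defective|M1) = 0.083; P(defective|M2) = 0.137; P(defective|M3) = 0.296; P(defective|M4) = 0.129.
Prior × likelihood for each source: 0.17·0.083=0.01411, 0.67·0.137=0.09179, 0.08·0.296=0.02368, 0.08·0.129=0.01032. Summing gives P(defective) = 0.13990.
P(Machine 2 | defective) = 0.09179 / 0.13990 = 0.6561.

Posterior probability ≈ 0.6561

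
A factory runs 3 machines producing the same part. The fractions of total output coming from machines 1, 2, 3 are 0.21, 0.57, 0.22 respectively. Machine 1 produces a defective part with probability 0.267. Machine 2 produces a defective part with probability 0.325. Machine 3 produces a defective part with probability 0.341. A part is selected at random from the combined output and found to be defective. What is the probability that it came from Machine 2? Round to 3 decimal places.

Posterior probability ≈ 0.586

Tabulate prior·likelihood by source: [1] prior 0.21, lik 0.267, product 0.05607; [2] prior 0.57, lik 0.325, product 0.1852; [3] prior 0.22, lik 0.341, product 0.07502.
Normalizing constant = 0.31634; the posterior for Machine 2 is its product over the sum, 0.1852/0.31634 = 0.586.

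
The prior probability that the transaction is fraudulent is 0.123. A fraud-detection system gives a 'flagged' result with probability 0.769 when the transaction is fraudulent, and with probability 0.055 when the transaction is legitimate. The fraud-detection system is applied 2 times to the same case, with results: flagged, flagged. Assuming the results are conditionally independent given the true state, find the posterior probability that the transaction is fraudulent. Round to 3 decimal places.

With H the event that the transaction is fraudulent, the joint likelihood of the observed sequence is P(data|H) = 0.769·0.769 = 0.59136 and P(data|¬H) = 0.055·0.055 = 0.0030250.
Bayes: P(H|data) = 0.123·0.59136 / (0.123·0.59136 + 0.877·0.0030250) = 0.072737/0.075390 = 0.9648.

Posterior P(H) ≈ 0.965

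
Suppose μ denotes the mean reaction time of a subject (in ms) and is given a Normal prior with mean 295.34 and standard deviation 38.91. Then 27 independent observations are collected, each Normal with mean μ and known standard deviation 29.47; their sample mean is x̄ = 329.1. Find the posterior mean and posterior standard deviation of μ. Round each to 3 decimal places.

With known σ, the Normal prior is conjugate. Weight on the data is w = (n/σ²)/(n/σ² + 1/τ₀²) = 0.0310888/(0.0310888+0.00066051) = 0.97920.
Posterior mean = w·x̄ + (1−w)·μ₀ = 0.97920·329.1 + 0.020804·295.34 = 328.398. Posterior variance = 1/(0.0310888+0.00066051) = 31.4968, so SD = 5.612.

Posterior mean ≈ 328.398; posterior SD ≈ 5.612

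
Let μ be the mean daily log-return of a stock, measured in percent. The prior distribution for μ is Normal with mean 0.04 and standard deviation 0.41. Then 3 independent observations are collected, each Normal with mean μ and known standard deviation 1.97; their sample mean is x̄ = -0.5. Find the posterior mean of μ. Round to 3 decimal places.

With known σ, the Normal prior is conjugate. Weight on the data is w = (n/σ²)/(n/σ² + 1/τ₀²) = 0.773017/(0.773017+5.94884) = 0.11500.
Posterior mean = w·x̄ + (1−w)·μ₀ = 0.11500·-0.5 + 0.88500·0.04 = -0.022.

Posterior mean ≈ -0.022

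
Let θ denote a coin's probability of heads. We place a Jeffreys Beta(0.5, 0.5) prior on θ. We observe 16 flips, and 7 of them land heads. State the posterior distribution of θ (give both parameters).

Posterior: Beta(7.5, 9.5)

The binomial likelihood is conjugate to the Beta prior: with 7 successes and 9 failures, the posterior is Beta(0.5+7, 0.5+9) = Beta(7.5, 9.5).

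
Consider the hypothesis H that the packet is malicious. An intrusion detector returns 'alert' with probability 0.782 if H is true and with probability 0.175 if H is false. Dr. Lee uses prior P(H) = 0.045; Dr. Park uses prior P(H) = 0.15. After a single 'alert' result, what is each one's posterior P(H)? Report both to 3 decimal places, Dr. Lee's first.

Dr. Lee: 0.174; Dr. Park: 0.441

The likelihood ratio for an 'alert' result is 0.782/0.175 = 4.4686.
Dr. Lee: prior odds 0.045/0.955 = 0.047120; posterior odds 0.21056; posterior probability 0.174.
Dr. Park: prior odds 0.15/0.85 = 0.17647; posterior odds 0.78857; posterior probability 0.441.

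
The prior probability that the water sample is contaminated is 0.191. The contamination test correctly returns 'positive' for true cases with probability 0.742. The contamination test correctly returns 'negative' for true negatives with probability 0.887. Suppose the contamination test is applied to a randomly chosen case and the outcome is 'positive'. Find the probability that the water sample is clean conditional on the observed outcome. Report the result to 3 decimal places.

Let H be the event that the water sample is contaminated. P(H) = 0.191, so P(¬H) = 0.809. With E the 'positive' result, P(E|H) = 0.742 and P(E|¬H) = 0.113.
P(E) = 0.742·0.191 + 0.113·0.809 = 0.14172 + 0.091417 = 0.23314.
By Bayes' theorem, P(H|E) = 0.14172 / 0.23314 = 0.608. Hence P(¬H|E) = 1 − 0.608 = 0.392.

P(¬H | E) ≈ 0.392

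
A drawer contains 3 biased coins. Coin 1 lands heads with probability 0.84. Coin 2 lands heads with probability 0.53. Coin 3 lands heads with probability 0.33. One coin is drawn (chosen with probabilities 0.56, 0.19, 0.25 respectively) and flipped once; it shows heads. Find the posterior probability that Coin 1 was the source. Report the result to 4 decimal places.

P(heads|C1) = 0.84; P(heads|C2) = 0.53; P(heads|C3) = 0.33.
Prior × likelihood for each source: 0.56·0.84=0.4704, 0.19·0.53=0.1007, 0.25·0.33=0.08250. Summing gives P(heads) = 0.65360.
P(Coin 1 | heads) = 0.4704 / 0.65360 = 0.7197.

Posterior probability ≈ 0.7197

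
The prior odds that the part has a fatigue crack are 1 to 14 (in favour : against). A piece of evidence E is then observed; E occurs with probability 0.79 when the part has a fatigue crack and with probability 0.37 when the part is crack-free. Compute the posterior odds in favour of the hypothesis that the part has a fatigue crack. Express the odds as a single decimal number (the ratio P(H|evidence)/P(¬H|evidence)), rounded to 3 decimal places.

Prior odds = 1/14 = 0.071429.
Likelihood ratio for E = 0.79/0.37 = 2.1351.
Posterior odds = prior odds × LR = 0.15251.

Posterior odds ≈ 0.153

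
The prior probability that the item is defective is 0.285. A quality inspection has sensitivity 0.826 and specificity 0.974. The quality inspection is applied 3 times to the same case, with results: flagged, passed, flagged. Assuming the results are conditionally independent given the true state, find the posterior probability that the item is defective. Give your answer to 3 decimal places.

Let H be the event that the item is defective; start with P(H) = 0.285. P('flagged'|H) = 0.826, P('flagged'|¬H) = 0.026.
Update on result 1 ('flagged'): P(H) ← 0.826·0.2850 / (0.826·0.2850 + 0.026·0.7150) = 0.23541/0.25400 = 0.9268.
Update on result 2 ('passed'): P(H) ← 0.174·0.9268 / (0.174·0.9268 + 0.974·0.0732) = 0.16127/0.23255 = 0.6935.
Update on result 3 ('flagged'): P(H) ← 0.826·0.6935 / (0.826·0.6935 + 0.026·0.3065) = 0.57280/0.58077 = 0.9863.

Posterior P(H) ≈ 0.986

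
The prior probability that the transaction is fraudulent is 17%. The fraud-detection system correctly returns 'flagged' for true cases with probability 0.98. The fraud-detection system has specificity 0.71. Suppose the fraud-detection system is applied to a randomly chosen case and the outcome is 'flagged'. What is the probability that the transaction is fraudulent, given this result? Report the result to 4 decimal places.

Write H for 'the transaction is fraudulent'. Prior odds H:¬H = 0.17/0.83 = 0.20482. For the 'flagged' outcome, the likelihood ratio is 0.98/0.29 = 3.3793.
Posterior odds = 0.20482 × 3.3793 = 0.69215, so P(H|E) = 0.69215/(1+0.69215) = 0.4090.

P(H | E) ≈ 0.4090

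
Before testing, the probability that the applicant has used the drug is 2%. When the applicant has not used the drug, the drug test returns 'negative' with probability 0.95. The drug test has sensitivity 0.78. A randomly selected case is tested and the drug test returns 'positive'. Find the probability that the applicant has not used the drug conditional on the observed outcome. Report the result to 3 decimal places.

Let H be the event that the applicant has used the drug. P(H) = 0.02, so P(¬H) = 0.98. With E the 'positive' result, P(E|H) = 0.78 and P(E|¬H) = 0.05.
P(E) = 0.78·0.02 + 0.05·0.98 = 0.015600 + 0.049000 = 0.064600.
By Bayes' theorem, P(H|E) = 0.015600 / 0.064600 = 0.241. Hence P(¬H|E) = 1 − 0.241 = 0.759.

P(¬H | E) ≈ 0.759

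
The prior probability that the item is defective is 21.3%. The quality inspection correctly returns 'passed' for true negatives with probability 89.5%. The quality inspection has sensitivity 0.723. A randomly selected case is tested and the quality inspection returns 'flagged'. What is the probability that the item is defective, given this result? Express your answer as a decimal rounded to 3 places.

P(H | E) ≈ 0.651

Write H for 'the item is defective'. Prior odds H:¬H = 0.213/0.787 = 0.27065. For the 'flagged' outcome, the likelihood ratio is 0.723/0.105 = 6.8857.
Posterior odds = 0.27065 × 6.8857 = 1.8636, so P(H|E) = 1.8636/(1+1.8636) = 0.651.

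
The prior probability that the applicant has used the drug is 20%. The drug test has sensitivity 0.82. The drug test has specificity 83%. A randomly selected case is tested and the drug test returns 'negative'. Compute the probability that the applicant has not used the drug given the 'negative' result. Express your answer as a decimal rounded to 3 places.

P(¬H | E) ≈ 0.949

Write H for 'the applicant has used the drug'. Prior odds H:¬H = 0.2/0.8 = 0.25000. For the 'negative' outcome, the likelihood ratio is 0.18/0.83 = 0.21687.
Posterior odds = 0.25000 × 0.21687 = 0.054217, so P(H|E) = 0.054217/(1+0.054217) = 0.051. Then P(¬H|E) = 1 − 0.051 = 0.949.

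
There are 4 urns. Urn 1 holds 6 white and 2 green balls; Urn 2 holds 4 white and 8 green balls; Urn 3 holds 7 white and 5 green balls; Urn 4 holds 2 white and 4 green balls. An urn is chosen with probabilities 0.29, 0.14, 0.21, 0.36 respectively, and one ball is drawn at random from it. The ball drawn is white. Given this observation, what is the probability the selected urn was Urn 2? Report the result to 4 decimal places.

P(white|Urn 1) = 0.75; P(white|Urn 2) = 0.3333; P(white|Urn 3) = 0.5833; P(white|Urn 4) = 0.3333.
Prior × likelihood for each source: 0.29·0.75=0.2175, 0.14·0.3333=0.04667, 0.21·0.5833=0.1225, 0.36·0.3333=0.1200. Summing gives P(white) = 0.50667.
P(Urn 2 | white) = 0.04667 / 0.50667 = 0.0921.

Posterior probability ≈ 0.0921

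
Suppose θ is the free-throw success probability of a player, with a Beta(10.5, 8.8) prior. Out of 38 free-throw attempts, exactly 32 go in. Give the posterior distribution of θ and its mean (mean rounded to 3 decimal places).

Observing 32 successes and 6 failures updates Beta(10.5, 8.8) by adding the success and failure counts to the two shape parameters: α = 10.5+32 = 42.5, β = 8.8+6 = 14.8.
E[θ | data] = 42.5/(42.5+14.8) = 0.742.

Posterior: Beta(42.5, 14.8); mean ≈ 0.742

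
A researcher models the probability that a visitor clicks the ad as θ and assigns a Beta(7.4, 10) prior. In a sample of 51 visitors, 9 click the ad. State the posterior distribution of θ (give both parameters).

Posterior: Beta(16.4, 52)

Observing 9 successes and 42 failures updates Beta(7.4, 10) by adding the success and failure counts to the two shape parameters: α = 7.4+9 = 16.4, β = 10+42 = 52.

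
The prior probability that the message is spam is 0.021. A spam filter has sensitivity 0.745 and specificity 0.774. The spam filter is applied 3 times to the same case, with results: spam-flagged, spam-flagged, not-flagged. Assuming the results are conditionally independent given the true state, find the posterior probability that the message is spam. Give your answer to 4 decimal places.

With H the event that the message is spam, the joint likelihood of the observed sequence is P(data|H) = 0.745·0.745·0.255 = 0.14153 and P(data|¬H) = 0.226·0.226·0.774 = 0.039533.
Bayes: P(H|data) = 0.021·0.14153 / (0.021·0.14153 + 0.979·0.039533) = 0.0029722/0.041675 = 0.0713.

Posterior P(H) ≈ 0.0713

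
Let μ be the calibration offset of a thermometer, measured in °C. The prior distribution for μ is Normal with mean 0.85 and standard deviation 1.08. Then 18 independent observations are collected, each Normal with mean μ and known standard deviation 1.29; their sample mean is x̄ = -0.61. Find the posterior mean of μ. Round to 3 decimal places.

Posterior mean ≈ -0.503

Prior precision 1/τ₀² = 1/1.08² = 0.857339; data precision n/σ² = 18/1.29² = 10.8167.
Posterior precision = 0.857339 + 10.8167 = 11.6740.
Posterior mean = (0.857339·0.85 + 10.8167·-0.61) / 11.6740 = -0.503.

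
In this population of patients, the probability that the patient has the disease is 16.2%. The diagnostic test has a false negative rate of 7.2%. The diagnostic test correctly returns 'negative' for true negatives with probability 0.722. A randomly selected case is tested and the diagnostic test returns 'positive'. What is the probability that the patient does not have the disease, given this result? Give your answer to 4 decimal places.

Let H be the event that the patient has the disease. P(H) = 0.162, so P(¬H) = 0.838. With E the 'positive' result, P(E|H) = 0.928 and P(E|¬H) = 0.278.
P(E) = 0.928·0.162 + 0.278·0.838 = 0.15034 + 0.23296 = 0.38330.
By Bayes' theorem, P(H|E) = 0.15034 / 0.38330 = 0.3922. Hence P(¬H|E) = 1 − 0.3922 = 0.6078.

P(¬H | E) ≈ 0.6078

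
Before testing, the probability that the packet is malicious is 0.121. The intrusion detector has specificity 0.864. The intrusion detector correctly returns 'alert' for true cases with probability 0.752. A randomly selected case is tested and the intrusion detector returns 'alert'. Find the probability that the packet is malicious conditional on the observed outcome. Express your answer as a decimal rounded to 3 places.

P(H | E) ≈ 0.432

Let H be the event that the packet is malicious. P(H) = 0.121, so P(¬H) = 0.879. With E the 'alert' result, P(E|H) = 0.752 and P(E|¬H) = 0.136.
P(E) = 0.752·0.121 + 0.136·0.879 = 0.090992 + 0.11954 = 0.21054.
By Bayes' theorem, P(H|E) = 0.090992 / 0.21054 = 0.432.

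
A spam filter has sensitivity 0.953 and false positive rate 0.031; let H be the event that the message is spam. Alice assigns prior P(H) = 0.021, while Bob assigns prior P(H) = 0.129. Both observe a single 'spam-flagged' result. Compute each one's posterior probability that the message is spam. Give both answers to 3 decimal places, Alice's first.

Alice: 0.397; Bob: 0.820

The likelihood ratio for a 'spam-flagged' result is 0.953/0.031 = 30.742.
Alice: prior odds 0.021/0.979 = 0.021450; posterior odds 0.65943; posterior probability 0.397.
Bob: prior odds 0.129/0.871 = 0.14811; posterior odds 4.5531; posterior probability 0.820.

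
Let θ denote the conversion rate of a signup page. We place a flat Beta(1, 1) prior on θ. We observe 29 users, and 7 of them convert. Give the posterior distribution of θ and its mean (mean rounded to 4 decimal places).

Observing 7 successes and 22 failures updates Beta(1, 1) by adding the success and failure counts to the two shape parameters: α = 1+7 = 8, β = 1+22 = 23.
E[θ | data] = 8/(8+23) = 0.2581.

Posterior: Beta(8, 23); mean ≈ 0.2581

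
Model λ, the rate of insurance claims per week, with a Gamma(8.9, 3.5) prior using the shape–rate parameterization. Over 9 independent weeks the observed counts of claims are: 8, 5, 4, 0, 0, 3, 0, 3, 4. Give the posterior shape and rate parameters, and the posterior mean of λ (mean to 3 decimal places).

Posterior: Gamma(shape=35.9, rate=12.5); mean ≈ 2.872

Total count ∑xᵢ = 27 over n = 9 weeks.
Gamma is conjugate to the Poisson likelihood: posterior is Gamma(shape = 8.9+27 = 35.9, rate = 3.5+9 = 12.5).
E[λ | data] = 35.9/12.5 = 2.872.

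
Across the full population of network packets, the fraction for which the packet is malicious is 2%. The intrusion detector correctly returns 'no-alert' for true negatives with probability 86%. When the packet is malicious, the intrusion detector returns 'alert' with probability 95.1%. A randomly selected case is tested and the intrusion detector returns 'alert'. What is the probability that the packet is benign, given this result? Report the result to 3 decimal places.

Let H be the event that the packet is malicious. P(H) = 0.02, so P(¬H) = 0.98. With E the 'alert' result, P(E|H) = 0.951 and P(E|¬H) = 0.14.
P(E) = 0.951·0.02 + 0.14·0.98 = 0.019020 + 0.13720 = 0.15622.
By Bayes' theorem, P(H|E) = 0.019020 / 0.15622 = 0.122. Hence P(¬H|E) = 1 − 0.122 = 0.878.

P(¬H | E) ≈ 0.878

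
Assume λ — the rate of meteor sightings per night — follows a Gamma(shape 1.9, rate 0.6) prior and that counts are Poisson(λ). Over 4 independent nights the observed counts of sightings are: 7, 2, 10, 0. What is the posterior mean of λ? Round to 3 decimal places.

Posterior mean ≈ 4.543

The Poisson likelihood adds the total count to the shape and the number of exposure periods to the rate. Here ∑xᵢ = 19 and n = 4, so shape 1.9→20.9 and rate 0.6→4.6.
E[λ | data] = 20.9/4.6 = 4.543.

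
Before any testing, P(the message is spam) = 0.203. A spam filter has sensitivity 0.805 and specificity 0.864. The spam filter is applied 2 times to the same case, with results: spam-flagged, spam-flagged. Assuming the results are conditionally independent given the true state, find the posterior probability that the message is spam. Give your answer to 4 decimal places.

With H the event that the message is spam, the joint likelihood of the observed sequence is P(data|H) = 0.805·0.805 = 0.64803 and P(data|¬H) = 0.136·0.136 = 0.018496.
Bayes: P(H|data) = 0.203·0.64803 / (0.203·0.64803 + 0.797·0.018496) = 0.13155/0.14629 = 0.8992.

Posterior P(H) ≈ 0.8992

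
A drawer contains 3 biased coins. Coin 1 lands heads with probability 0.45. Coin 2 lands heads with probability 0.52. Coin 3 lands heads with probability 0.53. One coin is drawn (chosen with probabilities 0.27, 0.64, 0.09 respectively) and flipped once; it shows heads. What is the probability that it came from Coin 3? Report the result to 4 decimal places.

Posterior probability ≈ 0.0950

P(heads|C1) = 0.45; P(heads|C2) = 0.52; P(heads|C3) = 0.53.
Prior × likelihood for each source: 0.27·0.45=0.1215, 0.64·0.52=0.3328, 0.09·0.53=0.04770. Summing gives P(heads) = 0.50200.
P(Coin 3 | heads) = 0.04770 / 0.50200 = 0.0950.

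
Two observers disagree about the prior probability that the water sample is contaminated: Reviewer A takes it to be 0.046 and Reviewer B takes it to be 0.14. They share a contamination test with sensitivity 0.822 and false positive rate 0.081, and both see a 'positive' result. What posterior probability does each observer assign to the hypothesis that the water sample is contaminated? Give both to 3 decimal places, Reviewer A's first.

P('+'|H) = 0.822, P('+'|¬H) = 0.081.
Reviewer A: numerator 0.822·0.046 = 0.037812; evidence = 0.037812+0.081·0.954 = 0.11509; posterior = 0.329.
Reviewer B: numerator 0.822·0.14 = 0.11508; evidence = 0.11508+0.081·0.86 = 0.18474; posterior = 0.623.

Reviewer A: 0.329; Reviewer B: 0.623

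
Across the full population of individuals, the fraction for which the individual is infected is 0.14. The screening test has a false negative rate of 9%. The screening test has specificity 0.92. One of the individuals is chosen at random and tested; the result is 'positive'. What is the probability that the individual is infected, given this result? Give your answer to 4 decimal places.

P(H | E) ≈ 0.6493

Let H be the event that the individual is infected. P(H) = 0.14, so P(¬H) = 0.86. With E the 'positive' result, P(E|H) = 0.91 and P(E|¬H) = 0.08.
P(E) = 0.91·0.14 + 0.08·0.86 = 0.12740 + 0.068800 = 0.19620.
By Bayes' theorem, P(H|E) = 0.12740 / 0.19620 = 0.6493.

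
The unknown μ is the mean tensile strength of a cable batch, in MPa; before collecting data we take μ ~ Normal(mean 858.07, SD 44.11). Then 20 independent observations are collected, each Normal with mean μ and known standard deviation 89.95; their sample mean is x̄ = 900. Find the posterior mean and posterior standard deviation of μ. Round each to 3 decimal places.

Posterior mean ≈ 892.783; posterior SD ≈ 18.301

With known σ, the Normal prior is conjugate. Weight on the data is w = (n/σ²)/(n/σ² + 1/τ₀²) = 0.00247188/(0.00247188+0.00051396) = 0.82787.
Posterior mean = w·x̄ + (1−w)·μ₀ = 0.82787·900 + 0.17213·858.07 = 892.783. Posterior variance = 1/(0.00247188+0.00051396) = 334.914, so SD = 18.301.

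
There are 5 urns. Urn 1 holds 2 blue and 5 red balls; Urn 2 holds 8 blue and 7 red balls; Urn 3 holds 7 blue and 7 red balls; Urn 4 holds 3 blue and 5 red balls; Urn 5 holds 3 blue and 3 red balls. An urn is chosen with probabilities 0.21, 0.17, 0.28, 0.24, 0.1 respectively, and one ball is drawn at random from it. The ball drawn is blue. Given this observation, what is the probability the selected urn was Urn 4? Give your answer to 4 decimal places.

P(blue|Urn 1) = 0.2857; P(blue|Urn 2) = 0.5333; P(blue|Urn 3) = 0.5; P(blue|Urn 4) = 0.375; P(blue|Urn 5) = 0.5.
Prior × likelihood for each source: 0.21·0.2857=0.06000, 0.17·0.5333=0.09067, 0.28·0.5=0.1400, 0.24·0.375=0.09000, 0.1·0.5=0.05000. Summing gives P(blue) = 0.43067.
P(Urn 4 | blue) = 0.09000 / 0.43067 = 0.2090.

Posterior probability ≈ 0.2090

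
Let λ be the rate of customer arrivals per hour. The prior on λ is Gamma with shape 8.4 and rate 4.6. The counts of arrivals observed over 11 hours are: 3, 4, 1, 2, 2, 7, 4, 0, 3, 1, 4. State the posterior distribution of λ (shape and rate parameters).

The Poisson likelihood adds the total count to the shape and the number of exposure periods to the rate. Here ∑xᵢ = 31 and n = 11, so shape 8.4→39.4 and rate 4.6→15.6.

Posterior: Gamma(shape=39.4, rate=15.6)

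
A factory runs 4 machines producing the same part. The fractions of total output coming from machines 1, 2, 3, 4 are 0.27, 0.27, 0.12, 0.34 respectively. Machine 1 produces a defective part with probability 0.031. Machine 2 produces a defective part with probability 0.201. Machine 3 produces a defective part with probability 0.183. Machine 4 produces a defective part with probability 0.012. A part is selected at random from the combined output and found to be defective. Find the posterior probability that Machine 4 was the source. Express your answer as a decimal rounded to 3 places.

P(defective|M1) = 0.031; P(defective|M2) = 0.201; P(defective|M3) = 0.183; P(defective|M4) = 0.012.
Prior × likelihood for each source: 0.27·0.031=0.008370, 0.27·0.201=0.05427, 0.12·0.183=0.02196, 0.34·0.012=0.004080. Summing gives P(defective) = 0.088680.
P(Machine 4 | defective) = 0.004080 / 0.088680 = 0.046.

Posterior probability ≈ 0.046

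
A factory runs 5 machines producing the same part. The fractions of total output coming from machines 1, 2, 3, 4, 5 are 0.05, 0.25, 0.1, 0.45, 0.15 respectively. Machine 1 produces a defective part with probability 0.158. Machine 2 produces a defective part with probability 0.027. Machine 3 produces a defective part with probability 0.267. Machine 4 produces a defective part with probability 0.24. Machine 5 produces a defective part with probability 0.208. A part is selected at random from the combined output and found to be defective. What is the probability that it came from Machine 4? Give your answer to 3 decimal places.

P(defective|M1) = 0.158; P(defective|M2) = 0.027; P(defective|M3) = 0.267; P(defective|M4) = 0.24; P(defective|M5) = 0.208.
Prior × likelihood for each source: 0.05·0.158=0.007900, 0.25·0.027=0.006750, 0.1·0.267=0.02670, 0.45·0.24=0.1080, 0.15·0.208=0.03120. Summing gives P(defective) = 0.18055.
P(Machine 4 | defective) = 0.1080 / 0.18055 = 0.598.

Posterior probability ≈ 0.598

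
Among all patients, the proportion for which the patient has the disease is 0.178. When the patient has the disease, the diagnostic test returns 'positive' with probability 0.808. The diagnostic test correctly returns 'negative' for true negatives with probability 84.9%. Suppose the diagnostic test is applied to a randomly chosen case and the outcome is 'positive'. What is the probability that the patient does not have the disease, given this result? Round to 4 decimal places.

Write H for 'the patient has the disease'. Prior odds H:¬H = 0.178/0.822 = 0.21655. For the 'positive' outcome, the likelihood ratio is 0.808/0.151 = 5.3510.
Posterior odds = 0.21655 × 5.3510 = 1.1587, so P(H|E) = 1.1587/(1+1.1587) = 0.5368. Then P(¬H|E) = 1 − 0.5368 = 0.4632.

P(¬H | E) ≈ 0.4632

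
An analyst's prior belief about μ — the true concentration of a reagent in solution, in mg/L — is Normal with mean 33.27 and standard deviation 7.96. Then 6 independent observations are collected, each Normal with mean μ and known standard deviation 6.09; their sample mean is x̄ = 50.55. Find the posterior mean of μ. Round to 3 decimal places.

Posterior mean ≈ 49.014

Prior precision 1/τ₀² = 1/7.96² = 0.0157824; data precision n/σ² = 6/6.09² = 0.161777.
Posterior precision = 0.0157824 + 0.161777 = 0.177559.
Posterior mean = (0.0157824·33.27 + 0.161777·50.55) / 0.177559 = 49.014.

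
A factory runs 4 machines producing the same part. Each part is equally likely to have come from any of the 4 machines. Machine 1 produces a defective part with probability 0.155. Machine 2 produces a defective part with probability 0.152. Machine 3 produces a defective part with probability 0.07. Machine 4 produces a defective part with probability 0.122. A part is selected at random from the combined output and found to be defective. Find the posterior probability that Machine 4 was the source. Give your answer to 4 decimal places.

Tabulate prior·likelihood by source: [1] prior 0.25, lik 0.155, product 0.03875; [2] prior 0.25, lik 0.152, product 0.03800; [3] prior 0.25, lik 0.07, product 0.01750; [4] prior 0.25, lik 0.122, product 0.03050.
Normalizing constant = 0.12475; the posterior for Machine 4 is its product over the sum, 0.03050/0.12475 = 0.2445.

Posterior probability ≈ 0.2445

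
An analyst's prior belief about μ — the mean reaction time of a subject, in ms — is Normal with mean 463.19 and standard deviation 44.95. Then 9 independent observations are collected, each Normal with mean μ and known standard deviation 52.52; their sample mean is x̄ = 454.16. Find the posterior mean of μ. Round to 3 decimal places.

Posterior mean ≈ 455.349

With known σ, the Normal prior is conjugate. Weight on the data is w = (n/σ²)/(n/σ² + 1/τ₀²) = 0.00326282/(0.00326282+0.00049493) = 0.86829.
Posterior mean = w·x̄ + (1−w)·μ₀ = 0.86829·454.16 + 0.13171·463.19 = 455.349.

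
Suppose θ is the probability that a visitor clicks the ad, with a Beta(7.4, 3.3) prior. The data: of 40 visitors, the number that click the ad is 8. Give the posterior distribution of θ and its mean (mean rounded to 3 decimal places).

Posterior: Beta(15.4, 35.3); mean ≈ 0.304

Observing 8 successes and 32 failures updates Beta(7.4, 3.3) by adding the success and failure counts to the two shape parameters: α = 7.4+8 = 15.4, β = 3.3+32 = 35.3.
Posterior mean = α/(α+β) = 15.4/50.7 = 0.304.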